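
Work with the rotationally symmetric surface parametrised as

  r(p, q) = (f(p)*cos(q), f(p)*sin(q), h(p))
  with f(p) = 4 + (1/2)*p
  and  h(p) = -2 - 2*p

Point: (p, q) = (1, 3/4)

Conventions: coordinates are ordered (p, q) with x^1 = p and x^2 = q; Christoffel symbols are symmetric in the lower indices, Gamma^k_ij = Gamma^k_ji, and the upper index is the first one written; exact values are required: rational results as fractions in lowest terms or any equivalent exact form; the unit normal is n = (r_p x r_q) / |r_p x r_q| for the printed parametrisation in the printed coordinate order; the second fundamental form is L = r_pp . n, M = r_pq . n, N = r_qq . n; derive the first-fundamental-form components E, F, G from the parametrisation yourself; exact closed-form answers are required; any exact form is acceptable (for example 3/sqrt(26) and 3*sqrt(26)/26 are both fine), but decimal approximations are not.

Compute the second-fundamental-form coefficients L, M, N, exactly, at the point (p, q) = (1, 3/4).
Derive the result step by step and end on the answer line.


f = 9/2, f' = 1/2, f'' = 0, h' = -2, h'' = 0
E = 17/4, F = 0, G = 81/4; answer radicand W^2 = 17/4
unnormalised second-form numerators: l = 0, m = 0, n = -9; L = l/sqrt(17/4), and similarly M = m/sqrt(W^2), N = n/sqrt(W^2)

Answer: L = 0, M = 0, N = -18*sqrt(17)/17


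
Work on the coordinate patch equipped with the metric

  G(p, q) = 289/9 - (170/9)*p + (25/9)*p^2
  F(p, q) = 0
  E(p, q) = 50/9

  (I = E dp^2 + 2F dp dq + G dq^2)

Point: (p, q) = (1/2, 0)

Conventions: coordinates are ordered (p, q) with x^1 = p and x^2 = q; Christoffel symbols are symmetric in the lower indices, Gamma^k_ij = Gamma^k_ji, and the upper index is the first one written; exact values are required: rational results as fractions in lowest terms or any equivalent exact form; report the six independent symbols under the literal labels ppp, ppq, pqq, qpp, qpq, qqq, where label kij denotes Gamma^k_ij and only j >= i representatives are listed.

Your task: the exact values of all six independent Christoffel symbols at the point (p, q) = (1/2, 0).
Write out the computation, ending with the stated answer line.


E = 50/9, F = 0, G = 841/36 at the point
E_p = 0, E_q = 0, F_p = 0, F_q = 0, G_p = -145/9, G_q = 0
EG - F^2 = 21025/162;  g^inv = (162/21025) * [[841/36, 0], [0, 50/9]]
first-kind symbols [ij,l] = (1/2)(d_i g_jl + d_j g_il - d_l g_ij): [pp,p] = E_p/2 = 0, [pp,q] = F_p - E_q/2 = 0, [pq,p] = E_q/2 = 0, [pq,q] = G_p/2 = -145/18, [qq,p] = F_q - G_p/2 = 145/18, [qq,q] = G_q/2 = 0
Gamma^p_ij = (G*[ij,p] - F*[ij,q])/(EG - F^2), Gamma^q_ij = (E*[ij,q] - F*[ij,p])/(EG - F^2)

Answer: Gamma_ppp = 0, Gamma_ppq = 0, Gamma_pqq = 29/20, Gamma_qpp = 0, Gamma_qpq = -10/29, Gamma_qqq = 0


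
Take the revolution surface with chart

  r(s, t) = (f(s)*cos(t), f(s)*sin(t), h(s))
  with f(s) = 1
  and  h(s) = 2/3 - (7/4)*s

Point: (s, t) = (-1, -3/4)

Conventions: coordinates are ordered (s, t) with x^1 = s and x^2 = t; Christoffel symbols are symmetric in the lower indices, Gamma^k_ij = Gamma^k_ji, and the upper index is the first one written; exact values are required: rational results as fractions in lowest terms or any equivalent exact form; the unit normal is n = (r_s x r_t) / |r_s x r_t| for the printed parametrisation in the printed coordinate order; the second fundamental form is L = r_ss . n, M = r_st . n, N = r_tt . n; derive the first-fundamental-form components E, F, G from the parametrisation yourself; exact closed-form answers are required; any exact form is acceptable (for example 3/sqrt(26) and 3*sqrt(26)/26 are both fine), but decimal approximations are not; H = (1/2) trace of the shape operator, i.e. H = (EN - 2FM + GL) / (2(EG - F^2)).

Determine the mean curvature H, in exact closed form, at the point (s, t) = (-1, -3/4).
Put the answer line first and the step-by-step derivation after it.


Answer: H = -1/2

f = 1, f' = 0, f'' = 0, h' = -7/4, h'' = 0
E = 49/16, F = 0, G = 1; answer radicand W^2 = 49/16
unnormalised second-form numerators: l = 0, m = 0, n = -7/4; L = l/sqrt(49/16), and similarly M = m/sqrt(W^2), N = n/sqrt(W^2)
H = (E*n - 2*F*m + G*l) / (2*(EG - F^2)*sqrt(W^2)); E*n - 2*F*m + G*l = -343/64, EG - F^2 = 49/16, so H = (-7/8)/sqrt(49/16)


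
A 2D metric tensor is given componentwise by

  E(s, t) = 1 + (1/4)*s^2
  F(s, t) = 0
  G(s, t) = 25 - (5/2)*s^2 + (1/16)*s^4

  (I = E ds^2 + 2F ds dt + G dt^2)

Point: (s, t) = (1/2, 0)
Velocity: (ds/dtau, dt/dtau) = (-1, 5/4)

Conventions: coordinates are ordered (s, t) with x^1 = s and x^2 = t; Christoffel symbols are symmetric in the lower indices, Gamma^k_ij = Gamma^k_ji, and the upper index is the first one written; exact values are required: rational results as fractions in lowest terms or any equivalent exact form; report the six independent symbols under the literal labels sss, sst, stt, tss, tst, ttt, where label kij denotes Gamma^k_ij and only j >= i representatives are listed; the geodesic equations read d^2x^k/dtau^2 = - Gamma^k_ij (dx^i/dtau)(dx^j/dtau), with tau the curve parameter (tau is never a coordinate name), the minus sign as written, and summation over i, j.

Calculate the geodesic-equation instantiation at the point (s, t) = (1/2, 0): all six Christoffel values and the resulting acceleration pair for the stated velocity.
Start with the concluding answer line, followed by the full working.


Answer: Gamma_sss = 2/17, Gamma_sst = 0, Gamma_stt = 79/68, Gamma_tss = 0, Gamma_tst = -4/79, Gamma_ttt = 0; accelerations (d^2s/dtau^2, d^2t/dtau^2) = (-2103/1088, -10/79)

E = 17/16, F = 0, G = 6241/256 at the point
E_s = 1/4, E_t = 0, F_s = 0, F_t = 0, G_s = -79/32, G_t = 0
EG - F^2 = 106097/4096;  g^inv = (4096/106097) * [[6241/256, 0], [0, 17/16]]
first-kind symbols [ij,l] = (1/2)(d_i g_jl + d_j g_il - d_l g_ij): [ss,s] = E_s/2 = 1/8, [ss,t] = F_s - E_t/2 = 0, [st,s] = E_t/2 = 0, [st,t] = G_s/2 = -79/64, [tt,s] = F_t - G_s/2 = 79/64, [tt,t] = G_t/2 = 0
Gamma^s_ij = (G*[ij,s] - F*[ij,t])/(EG - F^2), Gamma^t_ij = (E*[ij,t] - F*[ij,s])/(EG - F^2)
Gamma_sss = 2/17, Gamma_sst = 0, Gamma_stt = 79/68, Gamma_tss = 0, Gamma_tst = -4/79, Gamma_ttt = 0
d^2s/dtau^2 = -(Gamma_sss*(-1)^2 + 2*Gamma_sst*(-1)*(5/4) + Gamma_stt*(5/4)^2) = -2103/1088
d^2t/dtau^2 = -(Gamma_tss*(-1)^2 + 2*Gamma_tst*(-1)*(5/4) + Gamma_ttt*(5/4)^2) = -10/79


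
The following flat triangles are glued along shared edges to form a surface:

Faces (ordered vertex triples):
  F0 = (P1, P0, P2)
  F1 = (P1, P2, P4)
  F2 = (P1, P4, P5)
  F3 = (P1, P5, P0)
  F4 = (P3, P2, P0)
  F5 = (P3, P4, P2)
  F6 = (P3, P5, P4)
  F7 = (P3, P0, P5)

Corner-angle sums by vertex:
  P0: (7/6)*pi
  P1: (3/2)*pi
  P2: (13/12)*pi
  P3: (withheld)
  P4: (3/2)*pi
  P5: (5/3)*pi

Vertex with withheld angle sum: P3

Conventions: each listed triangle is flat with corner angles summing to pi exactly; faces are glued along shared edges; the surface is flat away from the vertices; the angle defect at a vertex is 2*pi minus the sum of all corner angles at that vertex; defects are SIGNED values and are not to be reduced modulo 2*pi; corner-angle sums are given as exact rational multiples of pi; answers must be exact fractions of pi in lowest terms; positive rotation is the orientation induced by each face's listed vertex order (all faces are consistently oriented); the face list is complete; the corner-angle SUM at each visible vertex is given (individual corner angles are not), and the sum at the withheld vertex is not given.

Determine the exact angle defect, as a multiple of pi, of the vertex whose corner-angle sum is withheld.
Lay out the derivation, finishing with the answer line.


V = 6, E = 12, F = 8; chi = V - E + F = 2
Gauss-Bonnet: total defect = 2*pi*chi = 4*pi; visible defects sum to (37/12)*pi

Answer: defect(P3) = (11/12)*pi


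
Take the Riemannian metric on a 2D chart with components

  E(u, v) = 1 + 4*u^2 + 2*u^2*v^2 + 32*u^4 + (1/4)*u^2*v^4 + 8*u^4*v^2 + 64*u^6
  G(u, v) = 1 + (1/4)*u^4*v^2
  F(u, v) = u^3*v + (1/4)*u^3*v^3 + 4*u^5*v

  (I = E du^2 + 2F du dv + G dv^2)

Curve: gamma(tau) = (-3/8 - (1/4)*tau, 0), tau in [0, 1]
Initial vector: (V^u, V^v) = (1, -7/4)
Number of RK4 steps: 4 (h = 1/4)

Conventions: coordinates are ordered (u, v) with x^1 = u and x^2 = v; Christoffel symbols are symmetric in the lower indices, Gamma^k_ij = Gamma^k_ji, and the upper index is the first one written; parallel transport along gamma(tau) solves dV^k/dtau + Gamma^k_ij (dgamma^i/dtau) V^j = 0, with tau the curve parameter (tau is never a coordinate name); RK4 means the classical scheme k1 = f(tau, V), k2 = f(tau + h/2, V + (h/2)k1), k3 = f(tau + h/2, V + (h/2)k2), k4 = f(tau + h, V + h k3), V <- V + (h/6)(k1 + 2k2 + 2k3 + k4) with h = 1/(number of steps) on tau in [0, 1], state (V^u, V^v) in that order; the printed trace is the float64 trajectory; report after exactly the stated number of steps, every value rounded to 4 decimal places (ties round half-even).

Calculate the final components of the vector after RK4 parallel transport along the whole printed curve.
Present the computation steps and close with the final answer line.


gamma'(tau) = (-1/4, 0); f(tau, V)^k = -Gamma^k_ij(gamma(tau)) gamma'^i(tau) V^j; h = 1/4; intermediate values shown to 6 dp
curve data and Christoffel symbols at the stage parameters:
  tau = 0.000000: gamma = (-0.375000, 0.000000), gamma' = (-0.250000, 0.000000); Gamma_uuu = -2.654048, Gamma_uuv = 0.000000, Gamma_uvv = -0.034719, Gamma_vuu = 0.000000, Gamma_vuv = 0.000000, Gamma_vvv = 0.000000
  tau = 0.125000: gamma = (-0.406250, 0.000000), gamma' = (-0.250000, 0.000000); Gamma_uuu = -2.851803, Gamma_uuv = 0.000000, Gamma_uvv = -0.039479, Gamma_vuu = 0.000000, Gamma_vuv = 0.000000, Gamma_vvv = 0.000000
  tau = 0.250000: gamma = (-0.437500, 0.000000), gamma' = (-0.250000, 0.000000); Gamma_uuu = -3.007818, Gamma_uuv = 0.000000, Gamma_uvv = -0.043656, Gamma_vuu = 0.000000, Gamma_vuv = 0.000000, Gamma_vvv = 0.000000
  tau = 0.375000: gamma = (-0.468750, 0.000000), gamma' = (-0.250000, 0.000000); Gamma_uuu = -3.122745, Gamma_uuv = 0.000000, Gamma_uvv = -0.047168, Gamma_vuu = 0.000000, Gamma_vuv = 0.000000, Gamma_vvv = 0.000000
  tau = 0.500000: gamma = (-0.500000, 0.000000), gamma' = (-0.250000, 0.000000); Gamma_uuu = -3.200000, Gamma_uuv = 0.000000, Gamma_uvv = -0.050000, Gamma_vuu = 0.000000, Gamma_vuv = 0.000000, Gamma_vvv = 0.000000
  tau = 0.625000: gamma = (-0.531250, 0.000000), gamma' = (-0.250000, 0.000000); Gamma_uuu = -3.244546, Gamma_uuv = 0.000000, Gamma_uvv = -0.052186, Gamma_vuu = 0.000000, Gamma_vuv = 0.000000, Gamma_vvv = 0.000000
  tau = 0.750000: gamma = (-0.562500, 0.000000), gamma' = (-0.250000, 0.000000); Gamma_uuu = -3.261887, Gamma_uuv = 0.000000, Gamma_uvv = -0.053789, Gamma_vuu = 0.000000, Gamma_vuv = 0.000000, Gamma_vvv = 0.000000
  tau = 0.875000: gamma = (-0.593750, 0.000000), gamma' = (-0.250000, 0.000000); Gamma_uuu = -3.257378, Gamma_uuv = 0.000000, Gamma_uvv = -0.054888, Gamma_vuu = 0.000000, Gamma_vuv = 0.000000, Gamma_vvv = 0.000000
  tau = 1.000000: gamma = (-0.625000, 0.000000), gamma' = (-0.250000, 0.000000); Gamma_uuu = -3.235836, Gamma_uuv = 0.000000, Gamma_uvv = -0.055560, Gamma_vuu = 0.000000, Gamma_vuv = 0.000000, Gamma_vvv = 0.000000
step 0: V^u = 1.0000, V^v = -1.7500
step 1: k1 = (-0.663512, 0.000000), k2 = (-0.653819, 0.000000), k3 = (-0.654683, 0.000000), k4 = (-0.628882, 0.000000); V <- V + (h/6)(k1 + 2k2 + 2k3 + k4): V^u = 0.8371, V^v = -1.7500
step 2: k1 = (-0.629467, 0.000000), k2 = (-0.592092, 0.000000), k3 = (-0.595739, 0.000000), k4 = (-0.550539, 0.000000); V <- V + (h/6)(k1 + 2k2 + 2k3 + k4): V^u = 0.6890, V^v = -1.7500
step 3: k1 = (-0.551164, 0.000000), k2 = (-0.502953, 0.000000), k3 = (-0.507842, 0.000000), k4 = (-0.458291, 0.000000); V <- V + (h/6)(k1 + 2k2 + 2k3 + k4): V^u = 0.5627, V^v = -1.7500
step 4: k1 = (-0.458835, 0.000000), k2 = (-0.411495, 0.000000), k3 = (-0.416313, 0.000000), k4 = (-0.370975, 0.000000); V <- V + (h/6)(k1 + 2k2 + 2k3 + k4): V^u = 0.4591, V^v = -1.7500

Answer: V^u = 0.4591, V^v = -1.7500


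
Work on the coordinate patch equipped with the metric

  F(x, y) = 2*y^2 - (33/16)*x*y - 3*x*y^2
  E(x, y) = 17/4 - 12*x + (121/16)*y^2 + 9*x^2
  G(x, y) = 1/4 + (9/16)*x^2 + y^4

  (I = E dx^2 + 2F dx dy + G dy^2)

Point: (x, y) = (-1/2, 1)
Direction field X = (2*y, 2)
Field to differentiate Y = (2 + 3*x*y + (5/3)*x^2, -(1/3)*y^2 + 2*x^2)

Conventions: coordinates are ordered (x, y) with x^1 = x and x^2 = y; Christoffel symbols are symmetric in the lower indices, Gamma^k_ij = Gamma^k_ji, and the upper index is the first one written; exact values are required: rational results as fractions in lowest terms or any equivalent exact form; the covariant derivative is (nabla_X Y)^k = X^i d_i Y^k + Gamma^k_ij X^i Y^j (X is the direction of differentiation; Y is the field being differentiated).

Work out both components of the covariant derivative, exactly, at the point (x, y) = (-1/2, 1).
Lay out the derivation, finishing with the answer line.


E = 321/16, F = 145/32, G = 89/64 at the point
E_x = -21, E_y = 121/8, F_x = -81/16, F_y = 257/32, G_x = -9/16, G_y = 4
EG - F^2 = 943/128;  g^inv = (128/943) * [[89/64, -145/32], [-145/32, 321/16]]
first-kind symbols [ij,l] = (1/2)(d_i g_jl + d_j g_il - d_l g_ij): [xx,x] = E_x/2 = -21/2, [xx,y] = F_x - E_y/2 = -101/8, [xy,x] = E_y/2 = 121/16, [xy,y] = G_x/2 = -9/32, [yy,x] = F_y - G_x/2 = 133/16, [yy,y] = G_y/2 = 2
Gamma^x_ij = (G*[ij,x] - F*[ij,y])/(EG - F^2), Gamma^y_ij = (E*[ij,y] - F*[ij,x])/(EG - F^2)
Gamma_xxx = 10907/1886, Gamma_xxy = 6037/3772, Gamma_xyy = 2557/7544, Gamma_yxx = -26331/943, Gamma_yxy = -10217/1886, Gamma_yyy = 1259/3772
X = (2, 2), Y = (11/12, 1/6) at the point

Answer: (nabla_X Y)^x = 39181/2829, (nabla_X Y)^y = -192799/2829


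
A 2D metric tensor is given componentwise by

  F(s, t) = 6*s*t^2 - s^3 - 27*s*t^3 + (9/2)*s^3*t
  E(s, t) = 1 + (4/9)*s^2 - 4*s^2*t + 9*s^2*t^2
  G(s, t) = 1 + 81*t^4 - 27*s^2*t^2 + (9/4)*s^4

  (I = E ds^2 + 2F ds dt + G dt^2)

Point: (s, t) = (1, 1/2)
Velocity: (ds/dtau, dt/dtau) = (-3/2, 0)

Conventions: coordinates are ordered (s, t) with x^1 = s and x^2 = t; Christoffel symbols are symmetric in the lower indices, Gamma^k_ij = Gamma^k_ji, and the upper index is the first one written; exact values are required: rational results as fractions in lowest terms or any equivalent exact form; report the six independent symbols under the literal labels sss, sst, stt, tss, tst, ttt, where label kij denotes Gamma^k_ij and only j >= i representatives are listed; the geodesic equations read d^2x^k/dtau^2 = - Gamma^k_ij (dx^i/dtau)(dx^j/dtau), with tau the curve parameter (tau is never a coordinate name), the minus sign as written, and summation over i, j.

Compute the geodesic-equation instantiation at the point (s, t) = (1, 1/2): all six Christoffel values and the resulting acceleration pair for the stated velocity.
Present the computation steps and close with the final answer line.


E = 61/36, F = -5/8, G = 25/16 at the point
E_s = 25/18, E_t = 5, F_s = 15/8, F_t = -39/4, G_s = -9/2, G_t = 27/2
EG - F^2 = 325/144;  g^inv = (144/325) * [[25/16, 5/8], [5/8, 61/36]]
first-kind symbols [ij,l] = (1/2)(d_i g_jl + d_j g_il - d_l g_ij): [ss,s] = E_s/2 = 25/36, [ss,t] = F_s - E_t/2 = -5/8, [st,s] = E_t/2 = 5/2, [st,t] = G_s/2 = -9/4, [tt,s] = F_t - G_s/2 = -15/2, [tt,t] = G_t/2 = 27/4
Gamma^s_ij = (G*[ij,s] - F*[ij,t])/(EG - F^2), Gamma^t_ij = (E*[ij,t] - F*[ij,s])/(EG - F^2)
Gamma_sss = 4/13, Gamma_sst = 72/65, Gamma_stt = -216/65, Gamma_tss = -18/65, Gamma_tst = -324/325, Gamma_ttt = 972/325
d^2s/dtau^2 = -(Gamma_sss*(-3/2)^2 + 2*Gamma_sst*(-3/2)*(0) + Gamma_stt*(0)^2) = -9/13
d^2t/dtau^2 = -(Gamma_tss*(-3/2)^2 + 2*Gamma_tst*(-3/2)*(0) + Gamma_ttt*(0)^2) = 81/130

Answer: Gamma_sss = 4/13, Gamma_sst = 72/65, Gamma_stt = -216/65, Gamma_tss = -18/65, Gamma_tst = -324/325, Gamma_ttt = 972/325; accelerations (d^2s/dtau^2, d^2t/dtau^2) = (-9/13, 81/130)


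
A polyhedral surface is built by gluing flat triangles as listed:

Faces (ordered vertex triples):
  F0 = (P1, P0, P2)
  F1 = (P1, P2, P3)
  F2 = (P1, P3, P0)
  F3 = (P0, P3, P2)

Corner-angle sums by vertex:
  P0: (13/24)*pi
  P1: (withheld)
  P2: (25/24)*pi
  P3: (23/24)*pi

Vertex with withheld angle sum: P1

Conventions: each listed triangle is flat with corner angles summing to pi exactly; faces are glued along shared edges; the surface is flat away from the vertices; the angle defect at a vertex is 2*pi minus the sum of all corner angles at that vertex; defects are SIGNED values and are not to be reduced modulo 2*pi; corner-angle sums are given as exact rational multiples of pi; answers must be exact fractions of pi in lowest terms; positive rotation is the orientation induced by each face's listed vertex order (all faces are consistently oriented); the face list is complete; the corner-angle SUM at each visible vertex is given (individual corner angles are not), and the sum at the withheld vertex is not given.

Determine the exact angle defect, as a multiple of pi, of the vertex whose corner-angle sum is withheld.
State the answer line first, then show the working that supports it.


Answer: defect(P1) = (13/24)*pi

V = 4, E = 6, F = 4; chi = V - E + F = 2
Gauss-Bonnet: total defect = 2*pi*chi = 4*pi; visible defects sum to (83/24)*pi


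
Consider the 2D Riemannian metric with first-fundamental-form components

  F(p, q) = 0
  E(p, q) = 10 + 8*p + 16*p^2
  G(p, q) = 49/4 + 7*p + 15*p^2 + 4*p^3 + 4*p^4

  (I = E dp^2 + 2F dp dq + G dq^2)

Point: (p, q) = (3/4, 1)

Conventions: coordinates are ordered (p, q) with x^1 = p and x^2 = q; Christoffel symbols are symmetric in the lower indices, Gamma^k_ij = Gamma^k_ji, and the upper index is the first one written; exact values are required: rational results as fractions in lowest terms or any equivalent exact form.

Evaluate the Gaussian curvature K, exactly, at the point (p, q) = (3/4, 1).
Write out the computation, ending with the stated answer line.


E = 25, F = 0, G = 1849/64, EG - F^2 = 46225/64 at the point
E_p = 32, E_q = 0, F_p = 0, F_q = 0, G_p = 43, G_q = 0
E_qq = 0, F_pq = 0, G_pp = 75
By Brioschi, K is (det M1 - det M2) divided by (EG - F^2) squared.
M1 = [[-E_qq/2 + F_pq - G_pp/2, E_p/2, F_p - E_q/2], [F_q - G_p/2, E, F], [G_q/2, F, G]] = [[-75/2, 16, 0], [-43/2, 25, 0], [0, 0, 1849/64]]; det M1 = -2194763/128
M2 = [[0, E_q/2, G_p/2], [E_q/2, E, F], [G_p/2, F, G]] = [[0, 0, 43/2], [0, 25, 0], [43/2, 0, 1849/64]]; det M2 = -46225/4
det M1 - det M2 = -715563/128; K = -715563/128 / (46225/64)^2 = -288/26875

Answer: K = -288/26875


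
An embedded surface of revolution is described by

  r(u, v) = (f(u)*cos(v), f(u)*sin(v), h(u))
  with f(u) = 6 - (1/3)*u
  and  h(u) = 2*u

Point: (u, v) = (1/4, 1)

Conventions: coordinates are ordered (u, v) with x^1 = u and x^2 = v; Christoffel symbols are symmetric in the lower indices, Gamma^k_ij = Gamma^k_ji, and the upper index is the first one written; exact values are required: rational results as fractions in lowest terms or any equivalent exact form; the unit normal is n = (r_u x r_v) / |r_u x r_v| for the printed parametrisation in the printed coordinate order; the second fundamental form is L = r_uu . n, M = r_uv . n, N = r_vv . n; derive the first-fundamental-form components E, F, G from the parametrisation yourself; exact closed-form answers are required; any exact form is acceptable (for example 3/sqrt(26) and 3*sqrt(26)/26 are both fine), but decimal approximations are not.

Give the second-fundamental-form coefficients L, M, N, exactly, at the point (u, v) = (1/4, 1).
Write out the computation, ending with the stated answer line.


f = 71/12, f' = -1/3, f'' = 0, h' = 2, h'' = 0
E = 37/9, F = 0, G = 5041/144; answer radicand W^2 = 37/9
unnormalised second-form numerators: l = 0, m = 0, n = 71/6; L = l/sqrt(37/9), and similarly M = m/sqrt(W^2), N = n/sqrt(W^2)

Answer: L = 0, M = 0, N = 71*sqrt(37)/74


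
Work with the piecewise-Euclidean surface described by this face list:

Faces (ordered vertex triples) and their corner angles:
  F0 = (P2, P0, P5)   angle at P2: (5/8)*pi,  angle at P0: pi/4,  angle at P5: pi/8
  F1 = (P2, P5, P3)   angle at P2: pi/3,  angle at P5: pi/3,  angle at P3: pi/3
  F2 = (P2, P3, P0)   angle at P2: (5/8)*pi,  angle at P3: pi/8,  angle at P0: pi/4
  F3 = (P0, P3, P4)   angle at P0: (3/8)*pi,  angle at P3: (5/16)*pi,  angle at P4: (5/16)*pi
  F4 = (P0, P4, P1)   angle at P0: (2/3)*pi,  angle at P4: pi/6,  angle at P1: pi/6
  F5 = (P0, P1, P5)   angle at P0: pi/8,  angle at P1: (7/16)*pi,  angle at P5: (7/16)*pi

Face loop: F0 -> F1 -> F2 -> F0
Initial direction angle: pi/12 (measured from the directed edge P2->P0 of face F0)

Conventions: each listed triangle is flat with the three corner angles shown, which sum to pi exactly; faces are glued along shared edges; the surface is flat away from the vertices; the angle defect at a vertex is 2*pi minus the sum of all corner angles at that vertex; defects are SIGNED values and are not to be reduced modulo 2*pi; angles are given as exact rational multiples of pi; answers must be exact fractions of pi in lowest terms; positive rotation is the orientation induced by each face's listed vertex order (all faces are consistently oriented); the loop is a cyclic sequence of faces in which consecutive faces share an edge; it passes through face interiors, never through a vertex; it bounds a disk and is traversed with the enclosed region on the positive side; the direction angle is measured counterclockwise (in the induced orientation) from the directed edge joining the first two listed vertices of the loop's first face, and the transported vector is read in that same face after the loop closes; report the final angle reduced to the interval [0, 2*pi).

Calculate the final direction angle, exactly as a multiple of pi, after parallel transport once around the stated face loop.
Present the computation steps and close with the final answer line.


enclosed vertex P2: corner angles sum to (19/12)*pi, defect = 2*pi - (19/12)*pi = (5/12)*pi
holonomy = initial angle + sum of enclosed defects (mod 2*pi), positive in the induced orientation
final angle = pi/12 + (5/12)*pi = pi/2 (mod 2*pi)

Answer: final direction angle = pi/2


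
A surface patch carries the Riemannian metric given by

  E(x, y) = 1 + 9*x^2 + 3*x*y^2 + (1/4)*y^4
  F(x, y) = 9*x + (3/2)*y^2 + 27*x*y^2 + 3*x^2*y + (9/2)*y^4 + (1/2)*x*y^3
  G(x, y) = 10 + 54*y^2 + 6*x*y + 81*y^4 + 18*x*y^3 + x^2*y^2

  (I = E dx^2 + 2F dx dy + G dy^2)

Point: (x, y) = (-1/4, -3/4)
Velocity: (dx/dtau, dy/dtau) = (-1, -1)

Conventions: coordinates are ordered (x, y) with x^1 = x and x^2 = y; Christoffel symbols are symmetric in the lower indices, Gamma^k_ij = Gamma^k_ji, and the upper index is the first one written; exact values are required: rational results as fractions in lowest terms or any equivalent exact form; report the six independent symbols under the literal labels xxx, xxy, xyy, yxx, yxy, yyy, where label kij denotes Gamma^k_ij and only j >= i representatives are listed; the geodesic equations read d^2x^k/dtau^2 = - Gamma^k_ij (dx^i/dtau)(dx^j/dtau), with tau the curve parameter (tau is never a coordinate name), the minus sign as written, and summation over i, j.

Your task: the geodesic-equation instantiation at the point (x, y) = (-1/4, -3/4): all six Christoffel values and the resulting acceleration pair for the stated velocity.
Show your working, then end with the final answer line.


E = 1249/1024, F = -495/128, G = 1105/16 at the point
E_x = -45/16, E_y = 45/64, F_x = 3213/128, F_y = 33/128, G_x = -99/8, G_y = -1815/8
EG - F^2 = 70945/1024;  g^inv = (1024/70945) * [[1105/16, 495/128], [495/128, 1249/1024]]
first-kind symbols [ij,l] = (1/2)(d_i g_jl + d_j g_il - d_l g_ij): [xx,x] = E_x/2 = -45/32, [xx,y] = F_x - E_y/2 = 99/4, [xy,x] = E_y/2 = 45/128, [xy,y] = G_x/2 = -99/16, [yy,x] = F_y - G_x/2 = 825/128, [yy,y] = G_y/2 = -1815/16
Gamma^x_ij = (G*[ij,x] - F*[ij,y])/(EG - F^2), Gamma^y_ij = (E*[ij,y] - F*[ij,x])/(EG - F^2)
Gamma_xxx = -288/14189, Gamma_xxy = 72/14189, Gamma_xyy = 1320/14189, Gamma_yxx = 25344/70945, Gamma_yxy = -6336/70945, Gamma_yyy = -23232/14189
d^2x/dtau^2 = -(Gamma_xxx*(-1)^2 + 2*Gamma_xxy*(-1)*(-1) + Gamma_xyy*(-1)^2) = -168/2027
d^2y/dtau^2 = -(Gamma_yxx*(-1)^2 + 2*Gamma_yxy*(-1)*(-1) + Gamma_yyy*(-1)^2) = 14784/10135

Answer: Gamma_xxx = -288/14189, Gamma_xxy = 72/14189, Gamma_xyy = 1320/14189, Gamma_yxx = 25344/70945, Gamma_yxy = -6336/70945, Gamma_yyy = -23232/14189; accelerations (d^2x/dtau^2, d^2y/dtau^2) = (-168/2027, 14784/10135)


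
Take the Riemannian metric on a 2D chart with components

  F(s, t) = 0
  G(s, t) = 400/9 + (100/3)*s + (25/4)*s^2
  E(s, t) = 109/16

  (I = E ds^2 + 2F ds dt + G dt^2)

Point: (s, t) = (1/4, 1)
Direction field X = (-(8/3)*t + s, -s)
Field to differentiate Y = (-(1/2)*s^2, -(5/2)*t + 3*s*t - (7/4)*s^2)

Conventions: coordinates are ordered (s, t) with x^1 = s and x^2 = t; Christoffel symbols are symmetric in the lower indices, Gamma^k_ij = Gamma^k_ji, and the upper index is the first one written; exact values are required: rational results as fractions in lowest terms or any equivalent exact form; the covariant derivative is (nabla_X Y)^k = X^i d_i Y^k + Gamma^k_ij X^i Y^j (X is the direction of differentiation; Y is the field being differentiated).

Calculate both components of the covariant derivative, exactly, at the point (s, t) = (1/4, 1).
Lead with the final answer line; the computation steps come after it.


Answer: (nabla_X Y)^s = -53549/83712, (nabla_X Y)^t = -21199/6720

E = 109/16, F = 0, G = 30625/576 at the point
E_s = 0, E_t = 0, F_s = 0, F_t = 0, G_s = 875/24, G_t = 0
EG - F^2 = 3338125/9216;  g^inv = (9216/3338125) * [[30625/576, 0], [0, 109/16]]
first-kind symbols [ij,l] = (1/2)(d_i g_jl + d_j g_il - d_l g_ij): [ss,s] = E_s/2 = 0, [ss,t] = F_s - E_t/2 = 0, [st,s] = E_t/2 = 0, [st,t] = G_s/2 = 875/48, [tt,s] = F_t - G_s/2 = -875/48, [tt,t] = G_t/2 = 0
Gamma^s_ij = (G*[ij,s] - F*[ij,t])/(EG - F^2), Gamma^t_ij = (E*[ij,t] - F*[ij,s])/(EG - F^2)
Gamma_sss = 0, Gamma_sst = 0, Gamma_stt = -875/327, Gamma_tss = 0, Gamma_tst = 12/35, Gamma_ttt = 0
X = (-29/12, -1/4), Y = (-1/32, -119/64) at the point


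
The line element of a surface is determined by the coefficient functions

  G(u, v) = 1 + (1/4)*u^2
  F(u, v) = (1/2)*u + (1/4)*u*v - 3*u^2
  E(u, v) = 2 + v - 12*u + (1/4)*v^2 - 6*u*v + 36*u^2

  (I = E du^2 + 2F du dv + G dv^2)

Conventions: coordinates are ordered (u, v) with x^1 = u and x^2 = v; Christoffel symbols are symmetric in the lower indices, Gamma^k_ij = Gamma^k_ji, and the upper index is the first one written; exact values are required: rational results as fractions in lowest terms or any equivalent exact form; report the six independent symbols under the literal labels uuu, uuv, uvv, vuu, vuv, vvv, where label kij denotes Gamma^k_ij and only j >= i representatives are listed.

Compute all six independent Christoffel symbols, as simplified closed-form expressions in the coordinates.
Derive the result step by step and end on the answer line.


E = 2 + v - 12*u + (1/4)*v^2 - 6*u*v + 36*u^2; F = (1/2)*u + (1/4)*u*v - 3*u^2; G = 1 + (1/4)*u^2
Gamma^k_ij = (1/2) g^{kl} (d_i g_jl + d_j g_il - d_l g_ij), with g^inv = (1/(EG-F^2)) [[G, -F], [-F, E]]
first partials: E_u = -12 - 6*v + 72*u, E_v = 1 + (1/2)*v - 6*u, F_u = 1/2 + (1/4)*v - 6*u, F_v = (1/4)*u, G_u = (1/2)*u, G_v = 0
D = EG - F^2 = 2 + v - 12*u + (1/4)*v^2 - 6*u*v + (145/4)*u^2
expanded: Gamma^u_uu = (G E_u - 2F F_u + F E_v)/(2D), Gamma^u_uv = (G E_v - F G_u)/(2D), Gamma^u_vv = (2G F_v - G G_u - F G_v)/(2D), Gamma^v_uu = (2E F_u - E E_v - F E_u)/(2D), Gamma^v_uv = (E G_u - F E_v)/(2D), Gamma^v_vv = (E G_v - 2F F_v + F G_u)/(2D); substitute and cancel common factors

Answer: Gamma_uuu = (144*u - 12*v - 24)/(145*u^2 - 24*u*v - 48*u + v^2 + 4*v + 8), Gamma_uuv = (-12*u + v + 2)/(145*u^2 - 24*u*v - 48*u + v^2 + 4*v + 8), Gamma_uvv = 0, Gamma_vuu = -12*u/(145*u^2 - 24*u*v - 48*u + v^2 + 4*v + 8), Gamma_vuv = u/(145*u^2 - 24*u*v - 48*u + v^2 + 4*v + 8), Gamma_vvv = 0


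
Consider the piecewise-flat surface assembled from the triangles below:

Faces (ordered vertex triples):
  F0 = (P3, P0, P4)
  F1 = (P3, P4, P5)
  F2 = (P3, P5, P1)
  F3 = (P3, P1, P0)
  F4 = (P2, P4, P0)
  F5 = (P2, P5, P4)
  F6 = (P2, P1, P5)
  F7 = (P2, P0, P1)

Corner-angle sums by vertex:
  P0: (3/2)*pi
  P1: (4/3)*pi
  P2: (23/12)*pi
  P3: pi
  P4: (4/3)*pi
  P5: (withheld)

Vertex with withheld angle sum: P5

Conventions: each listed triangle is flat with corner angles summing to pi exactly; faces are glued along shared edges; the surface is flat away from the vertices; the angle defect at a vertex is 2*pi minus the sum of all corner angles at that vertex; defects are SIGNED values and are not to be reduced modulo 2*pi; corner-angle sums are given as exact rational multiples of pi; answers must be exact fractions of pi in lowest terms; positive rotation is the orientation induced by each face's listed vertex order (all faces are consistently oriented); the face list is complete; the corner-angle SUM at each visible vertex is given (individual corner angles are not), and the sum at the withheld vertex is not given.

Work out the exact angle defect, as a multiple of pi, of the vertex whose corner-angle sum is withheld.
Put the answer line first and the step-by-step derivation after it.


Answer: defect(P5) = (13/12)*pi

V = 6, E = 12, F = 8; chi = V - E + F = 2
Gauss-Bonnet: total defect = 2*pi*chi = 4*pi; visible defects sum to (35/12)*pi


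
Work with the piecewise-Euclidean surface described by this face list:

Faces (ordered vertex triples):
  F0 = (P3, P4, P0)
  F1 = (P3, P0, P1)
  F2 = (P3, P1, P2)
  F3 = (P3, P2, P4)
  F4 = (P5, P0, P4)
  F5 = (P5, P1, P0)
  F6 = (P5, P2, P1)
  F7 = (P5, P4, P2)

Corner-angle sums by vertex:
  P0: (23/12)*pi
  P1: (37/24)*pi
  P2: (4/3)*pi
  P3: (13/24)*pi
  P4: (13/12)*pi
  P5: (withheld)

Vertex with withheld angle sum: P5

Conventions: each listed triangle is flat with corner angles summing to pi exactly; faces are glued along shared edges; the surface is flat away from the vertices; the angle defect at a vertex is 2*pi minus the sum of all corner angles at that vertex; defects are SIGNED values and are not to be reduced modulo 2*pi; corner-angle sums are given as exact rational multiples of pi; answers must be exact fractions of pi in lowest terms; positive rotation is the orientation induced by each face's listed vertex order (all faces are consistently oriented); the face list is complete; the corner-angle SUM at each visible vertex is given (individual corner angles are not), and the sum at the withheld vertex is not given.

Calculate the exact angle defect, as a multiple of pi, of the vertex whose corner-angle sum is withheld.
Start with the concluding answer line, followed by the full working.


Answer: defect(P5) = (5/12)*pi

V = 6, E = 12, F = 8; chi = V - E + F = 2
Gauss-Bonnet: total defect = 2*pi*chi = 4*pi; visible defects sum to (43/12)*pi


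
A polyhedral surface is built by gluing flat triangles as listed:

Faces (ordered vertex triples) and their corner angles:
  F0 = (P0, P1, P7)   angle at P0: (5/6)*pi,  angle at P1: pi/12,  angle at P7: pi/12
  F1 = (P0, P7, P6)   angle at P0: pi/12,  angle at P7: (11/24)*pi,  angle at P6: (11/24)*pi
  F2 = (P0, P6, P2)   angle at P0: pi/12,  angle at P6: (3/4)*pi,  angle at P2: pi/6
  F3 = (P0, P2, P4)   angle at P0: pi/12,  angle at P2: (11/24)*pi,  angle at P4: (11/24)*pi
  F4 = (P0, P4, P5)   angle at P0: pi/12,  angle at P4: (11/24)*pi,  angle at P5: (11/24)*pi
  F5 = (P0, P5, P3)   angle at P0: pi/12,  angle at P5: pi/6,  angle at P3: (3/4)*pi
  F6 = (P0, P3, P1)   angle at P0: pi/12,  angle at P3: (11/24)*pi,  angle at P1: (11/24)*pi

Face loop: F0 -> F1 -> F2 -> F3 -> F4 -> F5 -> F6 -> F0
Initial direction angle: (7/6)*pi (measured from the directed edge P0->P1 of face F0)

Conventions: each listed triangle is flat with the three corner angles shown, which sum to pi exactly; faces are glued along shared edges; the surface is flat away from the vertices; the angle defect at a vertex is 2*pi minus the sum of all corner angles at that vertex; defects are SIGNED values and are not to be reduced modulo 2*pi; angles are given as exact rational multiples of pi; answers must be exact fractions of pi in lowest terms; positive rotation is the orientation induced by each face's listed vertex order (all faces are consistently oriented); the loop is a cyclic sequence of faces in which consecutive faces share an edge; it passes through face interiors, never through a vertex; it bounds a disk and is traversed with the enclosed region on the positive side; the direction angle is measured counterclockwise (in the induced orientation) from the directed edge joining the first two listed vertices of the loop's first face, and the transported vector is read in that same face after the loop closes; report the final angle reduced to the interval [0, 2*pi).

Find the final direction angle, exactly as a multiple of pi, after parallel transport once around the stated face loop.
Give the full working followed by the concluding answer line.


enclosed vertex P0: corner angles sum to (4/3)*pi, defect = 2*pi - (4/3)*pi = (2/3)*pi
holonomy = initial angle + sum of enclosed defects (mod 2*pi), positive in the induced orientation
final angle = (7/6)*pi + (2/3)*pi = (11/6)*pi (mod 2*pi)

Answer: final direction angle = (11/6)*pi


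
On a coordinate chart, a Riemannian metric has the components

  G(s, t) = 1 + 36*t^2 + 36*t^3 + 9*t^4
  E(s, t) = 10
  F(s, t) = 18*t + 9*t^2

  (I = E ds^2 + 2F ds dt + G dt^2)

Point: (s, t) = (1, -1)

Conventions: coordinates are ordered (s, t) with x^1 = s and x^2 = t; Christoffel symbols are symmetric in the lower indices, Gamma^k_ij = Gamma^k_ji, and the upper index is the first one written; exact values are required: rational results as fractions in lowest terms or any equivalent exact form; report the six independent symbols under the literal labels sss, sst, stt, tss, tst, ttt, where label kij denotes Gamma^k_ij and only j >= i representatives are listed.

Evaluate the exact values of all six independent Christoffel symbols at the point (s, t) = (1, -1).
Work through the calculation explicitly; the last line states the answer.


E = 10, F = -9, G = 10 at the point
E_s = 0, E_t = 0, F_s = 0, F_t = 0, G_s = 0, G_t = 0
EG - F^2 = 19;  g^inv = (1/19) * [[10, 9], [9, 10]]
first-kind symbols [ij,l] = (1/2)(d_i g_jl + d_j g_il - d_l g_ij): [ss,s] = E_s/2 = 0, [ss,t] = F_s - E_t/2 = 0, [st,s] = E_t/2 = 0, [st,t] = G_s/2 = 0, [tt,s] = F_t - G_s/2 = 0, [tt,t] = G_t/2 = 0
Gamma^s_ij = (G*[ij,s] - F*[ij,t])/(EG - F^2), Gamma^t_ij = (E*[ij,t] - F*[ij,s])/(EG - F^2)

Answer: Gamma_sss = 0, Gamma_sst = 0, Gamma_stt = 0, Gamma_tss = 0, Gamma_tst = 0, Gamma_ttt = 0


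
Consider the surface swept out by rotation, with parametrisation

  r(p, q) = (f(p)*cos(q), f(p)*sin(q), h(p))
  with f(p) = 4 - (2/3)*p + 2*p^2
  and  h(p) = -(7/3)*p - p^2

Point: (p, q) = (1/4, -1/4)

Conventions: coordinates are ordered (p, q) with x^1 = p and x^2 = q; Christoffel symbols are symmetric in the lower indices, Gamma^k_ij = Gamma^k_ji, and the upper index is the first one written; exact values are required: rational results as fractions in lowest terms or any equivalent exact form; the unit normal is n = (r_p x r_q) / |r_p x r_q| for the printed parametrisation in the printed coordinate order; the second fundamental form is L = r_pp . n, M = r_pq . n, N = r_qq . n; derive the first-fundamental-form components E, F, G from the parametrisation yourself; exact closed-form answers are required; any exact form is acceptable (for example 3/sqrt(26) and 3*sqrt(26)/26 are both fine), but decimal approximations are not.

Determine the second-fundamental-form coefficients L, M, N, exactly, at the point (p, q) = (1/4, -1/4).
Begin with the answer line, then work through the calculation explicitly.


Answer: L = 64*sqrt(293)/293, M = 0, N = -1615*sqrt(293)/7032

f = 95/24, f' = 1/3, f'' = 4, h' = -17/6, h'' = -2
E = 293/36, F = 0, G = 9025/576; answer radicand W^2 = 293/36
unnormalised second-form numerators: l = 32/3, m = 0, n = -1615/144; L = l/sqrt(293/36), and similarly M = m/sqrt(W^2), N = n/sqrt(W^2)


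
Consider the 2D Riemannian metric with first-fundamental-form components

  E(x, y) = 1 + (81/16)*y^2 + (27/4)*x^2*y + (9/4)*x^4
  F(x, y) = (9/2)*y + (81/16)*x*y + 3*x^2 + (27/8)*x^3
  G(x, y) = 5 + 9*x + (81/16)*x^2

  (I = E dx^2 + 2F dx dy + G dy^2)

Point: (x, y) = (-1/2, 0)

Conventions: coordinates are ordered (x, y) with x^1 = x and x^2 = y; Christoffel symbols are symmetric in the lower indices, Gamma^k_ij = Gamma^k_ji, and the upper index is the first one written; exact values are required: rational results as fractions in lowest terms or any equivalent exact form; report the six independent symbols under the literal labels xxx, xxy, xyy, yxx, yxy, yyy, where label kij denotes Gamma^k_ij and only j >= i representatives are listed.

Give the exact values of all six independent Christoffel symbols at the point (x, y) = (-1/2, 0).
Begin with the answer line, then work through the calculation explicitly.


Answer: Gamma_xxx = -18/61, Gamma_xxy = 27/61, Gamma_xyy = 0, Gamma_yxx = -42/61, Gamma_yxy = 63/61, Gamma_yyy = 0

E = 73/64, F = 21/64, G = 113/64 at the point
E_x = -9/8, E_y = 27/16, F_x = -15/32, F_y = 63/32, G_x = 63/16, G_y = 0
EG - F^2 = 61/32;  g^inv = (32/61) * [[113/64, -21/64], [-21/64, 73/64]]
first-kind symbols [ij,l] = (1/2)(d_i g_jl + d_j g_il - d_l g_ij): [xx,x] = E_x/2 = -9/16, [xx,y] = F_x - E_y/2 = -21/16, [xy,x] = E_y/2 = 27/32, [xy,y] = G_x/2 = 63/32, [yy,x] = F_y - G_x/2 = 0, [yy,y] = G_y/2 = 0
Gamma^x_ij = (G*[ij,x] - F*[ij,y])/(EG - F^2), Gamma^y_ij = (E*[ij,y] - F*[ij,x])/(EG - F^2)


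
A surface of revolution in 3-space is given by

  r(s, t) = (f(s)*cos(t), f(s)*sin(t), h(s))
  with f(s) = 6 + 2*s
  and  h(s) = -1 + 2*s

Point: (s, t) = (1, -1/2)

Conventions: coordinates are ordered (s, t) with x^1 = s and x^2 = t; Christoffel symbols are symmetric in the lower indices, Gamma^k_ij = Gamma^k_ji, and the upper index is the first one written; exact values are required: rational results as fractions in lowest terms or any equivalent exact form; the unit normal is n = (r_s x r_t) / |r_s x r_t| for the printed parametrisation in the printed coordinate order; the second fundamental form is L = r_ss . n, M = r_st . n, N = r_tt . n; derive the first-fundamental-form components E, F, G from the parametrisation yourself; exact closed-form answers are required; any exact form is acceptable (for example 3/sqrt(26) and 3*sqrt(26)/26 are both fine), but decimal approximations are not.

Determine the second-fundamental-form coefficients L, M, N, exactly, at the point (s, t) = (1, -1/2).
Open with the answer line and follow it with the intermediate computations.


Answer: L = 0, M = 0, N = 4*sqrt(2)

f = 8, f' = 2, f'' = 0, h' = 2, h'' = 0
E = 8, F = 0, G = 64; answer radicand W^2 = 8
unnormalised second-form numerators: l = 0, m = 0, n = 16; L = l/sqrt(8), and similarly M = m/sqrt(W^2), N = n/sqrt(W^2)


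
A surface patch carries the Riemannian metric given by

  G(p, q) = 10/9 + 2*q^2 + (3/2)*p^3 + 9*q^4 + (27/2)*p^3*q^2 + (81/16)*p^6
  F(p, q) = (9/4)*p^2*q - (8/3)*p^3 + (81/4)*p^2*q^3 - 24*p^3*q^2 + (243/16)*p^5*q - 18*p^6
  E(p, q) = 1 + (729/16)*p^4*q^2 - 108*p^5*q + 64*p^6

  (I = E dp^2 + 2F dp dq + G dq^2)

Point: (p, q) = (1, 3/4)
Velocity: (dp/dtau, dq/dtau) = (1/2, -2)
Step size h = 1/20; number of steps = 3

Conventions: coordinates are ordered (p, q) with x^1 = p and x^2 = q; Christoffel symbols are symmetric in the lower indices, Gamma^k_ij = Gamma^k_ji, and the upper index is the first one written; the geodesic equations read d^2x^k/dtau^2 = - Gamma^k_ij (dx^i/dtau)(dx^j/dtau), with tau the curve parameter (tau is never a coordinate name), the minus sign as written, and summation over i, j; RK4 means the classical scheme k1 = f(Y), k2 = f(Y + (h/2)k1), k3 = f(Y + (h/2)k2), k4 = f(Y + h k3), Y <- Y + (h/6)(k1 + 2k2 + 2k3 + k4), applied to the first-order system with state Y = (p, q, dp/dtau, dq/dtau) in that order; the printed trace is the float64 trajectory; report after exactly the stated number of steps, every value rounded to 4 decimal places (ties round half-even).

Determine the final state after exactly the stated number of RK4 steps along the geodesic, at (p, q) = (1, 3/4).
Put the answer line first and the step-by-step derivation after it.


Answer: p = 1.0719, q = 0.4526, dp/dtau = 0.4359, dq/dtau = -1.9515

f(Y) = (dp/dtau, dq/dtau, -Gamma^p_ij Y'^i Y'^j, -Gamma^q_ij Y'^i Y'^j) with the Gammas evaluated at the stage position; h = 0.050000; intermediate values shown to 6 dp
step 0: p = 1.0000, q = 0.7500, dp/dtau = 0.5000, dq/dtau = -2.0000
step 1:
  k1: at (p, q) = (1.000000, 0.750000), (dp/dtau, dq/dtau) = (0.500000, -2.000000); Gamma_ppp = 1.462482, Gamma_ppq = -0.711478, Gamma_pqq = -0.474319, Gamma_qpp = -2.126304, Gamma_qpq = 1.034418, Gamma_qqq = 0.689612; k1 = (0.500000, -2.000000, 0.108698, -0.158036)
  k2: at (p, q) = (1.012500, 0.700000), (dp/dtau, dq/dtau) = (0.502717, -2.003951); Gamma_ppp = 1.728280, Gamma_ppq = -0.795402, Gamma_pqq = -0.482772, Gamma_qpp = -2.067385, Gamma_qpq = 0.951467, Gamma_qqq = 0.577496; k2 = (0.502717, -2.003951, -0.100664, 0.120415)
  k3: at (p, q) = (1.012568, 0.699901), (dp/dtau, dq/dtau) = (0.497483, -1.996990); Gamma_ppp = 1.728889, Gamma_ppq = -0.795577, Gamma_pqq = -0.482745, Gamma_qpp = -2.067122, Gamma_qpq = 0.951220, Gamma_qqq = 0.577187; k3 = (0.497483, -1.996990, -0.083472, 0.099802)
  k4: at (p, q) = (1.024874, 0.650151), (dp/dtau, dq/dtau) = (0.495826, -1.995010); Gamma_ppp = 1.954129, Gamma_ppq = -0.854520, Gamma_pqq = -0.470157, Gamma_qpp = -1.964446, Gamma_qpq = 0.859032, Gamma_qqq = 0.472639; k4 = (0.495826, -1.995010, -0.299703, 0.301285)
  Y <- Y + (h/6)(k1 + 2k2 + 2k3 + k4): p = 1.0250, q = 0.6500, dp/dtau = 0.4953, dq/dtau = -1.9951
step 2:
  k1: at (p, q) = (1.024969, 0.650026), (dp/dtau, dq/dtau) = (0.495339, -1.995136); Gamma_ppp = 1.954751, Gamma_ppq = -0.854658, Gamma_pqq = -0.470056, Gamma_qpp = -1.963976, Gamma_qpq = 0.858692, Gamma_qqq = 0.472274; k1 = (0.495339, -1.995136, -0.297796, 0.299201)
  k2: at (p, q) = (1.037352, 0.600148), (dp/dtau, dq/dtau) = (0.487894, -1.987656); Gamma_ppp = 2.134762, Gamma_ppq = -0.890048, Gamma_pqq = -0.441232, Gamma_qpp = -1.833280, Gamma_qpq = 0.764351, Gamma_qqq = 0.378919; k2 = (0.487894, -1.987656, -0.491231, 0.421857)
  k3: at (p, q) = (1.037166, 0.600335), (dp/dtau, dq/dtau) = (0.483059, -1.984590); Gamma_ppp = 2.134053, Gamma_ppq = -0.889963, Gamma_pqq = -0.441485, Gamma_qpp = -1.834200, Gamma_qpq = 0.764916, Gamma_qqq = 0.379453; k3 = (0.483059, -1.984590, -0.465507, 0.400099)
  k4: at (p, q) = (1.049121, 0.550796), (dp/dtau, dq/dtau) = (0.472064, -1.975131); Gamma_ppp = 2.267874, Gamma_ppq = -0.905143, Gamma_pqq = -0.402628, Gamma_qpp = -1.693119, Gamma_qpq = 0.675750, Gamma_qqq = 0.300589; k4 = (0.472064, -1.975131, -0.622563, 0.464784)
  Y <- Y + (h/6)(k1 + 2k2 + 2k3 + k4): p = 1.0492, q = 0.5507, dp/dtau = 0.4717, dq/dtau = -1.9751
step 3:
  k1: at (p, q) = (1.049213, 0.550736), (dp/dtau, dq/dtau) = (0.471724, -1.975070); Gamma_ppp = 2.268017, Gamma_ppq = -0.905126, Gamma_pqq = -0.402507, Gamma_qpp = -1.692731, Gamma_qpq = 0.675539, Gamma_qqq = 0.300410; k1 = (0.471724, -1.975070, -0.621139, 0.463586)
  k2: at (p, q) = (1.061006, 0.501360), (dp/dtau, dq/dtau) = (0.456196, -1.963481); Gamma_ppp = 2.361553, Gamma_ppq = -0.904639, Gamma_pqq = -0.358127, Gamma_qpp = -1.551533, Gamma_qpq = 0.594345, Gamma_qqq = 0.235288; k2 = (0.456196, -1.963481, -0.731431, 0.480548)
  k3: at (p, q) = (1.060618, 0.501649), (dp/dtau, dq/dtau) = (0.453438, -1.963056); Gamma_ppp = 2.361282, Gamma_ppq = -0.904845, Gamma_pqq = -0.358677, Gamma_qpp = -1.553176, Gamma_qpq = 0.595178, Gamma_qqq = 0.235927; k3 = (0.453438, -1.963056, -0.714149, 0.469744)
  k4: at (p, q) = (1.071885, 0.452583), (dp/dtau, dq/dtau) = (0.436017, -1.951583); Gamma_ppp = 2.422158, Gamma_ppq = -0.893425, Gamma_pqq = -0.312830, Gamma_qpp = -1.420219, Gamma_qpq = 0.523855, Gamma_qqq = 0.183426; k4 = (0.436017, -1.951583, -0.789482, 0.462908)
  Y <- Y + (h/6)(k1 + 2k2 + 2k3 + k4): p = 1.0719, q = 0.4526, dp/dtau = 0.4359, dq/dtau = -1.9515
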